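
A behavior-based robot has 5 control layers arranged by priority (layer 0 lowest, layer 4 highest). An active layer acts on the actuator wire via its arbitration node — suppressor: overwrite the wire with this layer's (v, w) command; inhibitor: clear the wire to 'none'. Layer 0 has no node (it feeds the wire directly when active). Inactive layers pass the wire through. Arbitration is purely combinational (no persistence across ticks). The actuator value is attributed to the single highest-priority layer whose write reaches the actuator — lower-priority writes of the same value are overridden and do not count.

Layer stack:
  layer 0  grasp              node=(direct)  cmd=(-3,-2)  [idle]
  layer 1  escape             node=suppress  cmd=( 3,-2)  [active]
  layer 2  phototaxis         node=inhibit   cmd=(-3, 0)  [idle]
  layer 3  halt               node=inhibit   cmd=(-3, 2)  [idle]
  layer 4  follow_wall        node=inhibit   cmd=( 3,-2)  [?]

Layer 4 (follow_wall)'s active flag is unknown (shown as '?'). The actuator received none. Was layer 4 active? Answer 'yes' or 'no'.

If layer 4 is active=yes:
  actuator would be none
If layer 4 is active=no:
  actuator would be (3, -2)
Observed none, so layer 4 was active.

yes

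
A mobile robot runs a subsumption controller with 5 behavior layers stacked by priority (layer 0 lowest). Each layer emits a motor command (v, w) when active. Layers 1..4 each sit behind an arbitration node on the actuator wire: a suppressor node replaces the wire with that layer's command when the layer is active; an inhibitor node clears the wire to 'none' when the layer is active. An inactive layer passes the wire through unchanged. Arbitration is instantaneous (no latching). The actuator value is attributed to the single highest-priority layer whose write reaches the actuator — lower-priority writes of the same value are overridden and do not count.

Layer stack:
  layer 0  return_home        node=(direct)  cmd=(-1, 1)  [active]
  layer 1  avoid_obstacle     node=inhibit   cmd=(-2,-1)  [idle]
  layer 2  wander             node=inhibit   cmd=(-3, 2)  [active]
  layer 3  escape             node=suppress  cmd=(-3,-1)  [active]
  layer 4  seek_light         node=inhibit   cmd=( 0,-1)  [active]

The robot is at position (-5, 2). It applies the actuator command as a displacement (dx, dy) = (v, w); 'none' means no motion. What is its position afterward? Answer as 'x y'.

-5 2

L0 return_home: active, feeds wire = (-1, 1)
L1 avoid_obstacle: idle → wire stays (-1, 1)
L2 wander: active, inhibitor → wire = none
L3 escape: active, suppressor → wire = (-3, -1)
L4 seek_light: active, inhibitor → wire = none
actuator = none
position: (-5, 2) + none = (-5, 2)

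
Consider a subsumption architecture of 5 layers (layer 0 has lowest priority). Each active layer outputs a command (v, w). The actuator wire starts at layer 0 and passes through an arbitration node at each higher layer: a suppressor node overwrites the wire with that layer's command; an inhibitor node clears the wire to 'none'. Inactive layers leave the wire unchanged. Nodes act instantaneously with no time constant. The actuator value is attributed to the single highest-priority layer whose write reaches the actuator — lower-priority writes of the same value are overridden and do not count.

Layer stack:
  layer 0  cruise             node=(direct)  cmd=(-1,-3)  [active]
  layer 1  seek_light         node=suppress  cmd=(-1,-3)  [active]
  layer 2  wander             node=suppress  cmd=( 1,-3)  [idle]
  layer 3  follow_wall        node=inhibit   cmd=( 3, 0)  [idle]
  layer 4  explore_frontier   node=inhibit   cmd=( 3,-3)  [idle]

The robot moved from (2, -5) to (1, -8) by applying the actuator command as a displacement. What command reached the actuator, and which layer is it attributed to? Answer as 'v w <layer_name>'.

-1 -3 seek_light

displacement = (1, -8) − (2, -5) = (-1, -3)
layer 0 (cruise) active — direct: (-1, -3)
layer 1 (seek_light) active — suppresses: (-1, -3)
layer 2 (wander) idle — unchanged: (-1, -3)
layer 3 (follow_wall) idle — unchanged: (-1, -3)
layer 4 (explore_frontier) idle — unchanged: (-1, -3)
→ actuator (-1, -3) — from layer 1 (seek_light)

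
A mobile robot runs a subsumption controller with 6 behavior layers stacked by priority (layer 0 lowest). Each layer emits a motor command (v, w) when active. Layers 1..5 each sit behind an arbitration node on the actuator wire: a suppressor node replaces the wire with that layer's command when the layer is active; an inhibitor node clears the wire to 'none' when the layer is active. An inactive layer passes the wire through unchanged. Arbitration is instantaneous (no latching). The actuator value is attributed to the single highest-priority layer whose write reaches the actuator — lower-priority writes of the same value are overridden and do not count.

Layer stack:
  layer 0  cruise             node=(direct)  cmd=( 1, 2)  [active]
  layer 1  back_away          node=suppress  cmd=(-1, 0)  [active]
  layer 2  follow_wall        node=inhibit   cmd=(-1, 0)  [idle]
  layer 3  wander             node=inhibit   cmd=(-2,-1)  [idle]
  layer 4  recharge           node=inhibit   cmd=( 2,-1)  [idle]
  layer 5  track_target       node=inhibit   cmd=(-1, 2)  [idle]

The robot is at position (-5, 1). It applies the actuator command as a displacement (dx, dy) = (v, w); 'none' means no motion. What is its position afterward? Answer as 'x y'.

-6 1

L0 cruise: active, feeds wire = (1, 2)
L1 back_away: active, suppressor → wire = (-1, 0)
L2 follow_wall: idle → wire stays (-1, 0)
L3 wander: idle → wire stays (-1, 0)
L4 recharge: idle → wire stays (-1, 0)
L5 track_target: idle → wire stays (-1, 0)
actuator = (-1, 0)
position: (-5, 1) + (-1, 0) = (-6, 1)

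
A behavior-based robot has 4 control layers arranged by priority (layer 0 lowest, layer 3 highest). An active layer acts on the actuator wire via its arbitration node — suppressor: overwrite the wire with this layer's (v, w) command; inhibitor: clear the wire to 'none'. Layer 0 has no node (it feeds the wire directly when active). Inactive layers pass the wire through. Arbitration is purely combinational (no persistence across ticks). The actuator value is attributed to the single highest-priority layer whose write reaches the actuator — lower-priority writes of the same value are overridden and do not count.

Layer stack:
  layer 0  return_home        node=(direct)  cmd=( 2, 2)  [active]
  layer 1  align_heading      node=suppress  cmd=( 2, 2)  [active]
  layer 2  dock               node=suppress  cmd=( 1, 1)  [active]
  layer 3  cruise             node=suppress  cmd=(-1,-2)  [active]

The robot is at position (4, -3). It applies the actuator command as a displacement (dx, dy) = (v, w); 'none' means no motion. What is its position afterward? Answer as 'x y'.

3 -5

L0 return_home: active, feeds wire = (2, 2)
L1 align_heading: active, suppressor → wire = (2, 2)
L2 dock: active, suppressor → wire = (1, 1)
L3 cruise: active, suppressor → wire = (-1, -2)
actuator = (-1, -2)
position: (4, -3) + (-1, -2) = (3, -5)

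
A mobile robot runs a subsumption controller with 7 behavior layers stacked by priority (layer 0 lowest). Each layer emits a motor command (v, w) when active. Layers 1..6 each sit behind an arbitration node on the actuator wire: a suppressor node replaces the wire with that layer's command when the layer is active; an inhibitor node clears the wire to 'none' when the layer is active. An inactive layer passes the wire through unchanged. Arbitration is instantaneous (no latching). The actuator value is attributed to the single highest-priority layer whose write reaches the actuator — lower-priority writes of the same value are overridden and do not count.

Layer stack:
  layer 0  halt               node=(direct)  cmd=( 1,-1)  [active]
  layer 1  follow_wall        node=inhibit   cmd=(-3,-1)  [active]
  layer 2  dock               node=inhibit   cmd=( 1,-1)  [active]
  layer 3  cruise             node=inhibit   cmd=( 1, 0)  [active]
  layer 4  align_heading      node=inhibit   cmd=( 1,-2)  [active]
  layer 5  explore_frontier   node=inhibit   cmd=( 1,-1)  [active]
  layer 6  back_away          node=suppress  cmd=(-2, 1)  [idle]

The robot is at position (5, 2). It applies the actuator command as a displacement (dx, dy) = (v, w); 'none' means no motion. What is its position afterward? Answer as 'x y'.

5 2

L0 halt: active, feeds wire = (1, -1)
L1 follow_wall: active, inhibitor → wire = none
L2 dock: active, inhibitor → wire = none
L3 cruise: active, inhibitor → wire = none
L4 align_heading: active, inhibitor → wire = none
L5 explore_frontier: active, inhibitor → wire = none
L6 back_away: idle → wire stays none
actuator = none
position: (5, 2) + none = (5, 2)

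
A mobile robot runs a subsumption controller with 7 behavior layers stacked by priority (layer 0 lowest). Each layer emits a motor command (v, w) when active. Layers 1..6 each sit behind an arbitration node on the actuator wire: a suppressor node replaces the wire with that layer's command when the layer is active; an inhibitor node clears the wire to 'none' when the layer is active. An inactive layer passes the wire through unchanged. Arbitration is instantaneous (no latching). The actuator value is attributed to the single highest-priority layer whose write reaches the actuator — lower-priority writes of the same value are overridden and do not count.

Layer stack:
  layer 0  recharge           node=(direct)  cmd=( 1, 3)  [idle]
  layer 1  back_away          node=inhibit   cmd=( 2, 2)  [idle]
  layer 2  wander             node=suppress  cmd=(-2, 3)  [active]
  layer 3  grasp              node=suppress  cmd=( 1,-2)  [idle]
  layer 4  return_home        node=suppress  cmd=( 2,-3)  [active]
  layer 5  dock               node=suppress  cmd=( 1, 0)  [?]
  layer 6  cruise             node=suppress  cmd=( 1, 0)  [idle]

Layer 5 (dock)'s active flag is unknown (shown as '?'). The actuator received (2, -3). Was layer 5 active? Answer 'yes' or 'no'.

If layer 5 is active=yes:
  actuator would be (1, 0)
If layer 5 is active=no:
  actuator would be (2, -3)
Observed (2, -3), so layer 5 was idle.

no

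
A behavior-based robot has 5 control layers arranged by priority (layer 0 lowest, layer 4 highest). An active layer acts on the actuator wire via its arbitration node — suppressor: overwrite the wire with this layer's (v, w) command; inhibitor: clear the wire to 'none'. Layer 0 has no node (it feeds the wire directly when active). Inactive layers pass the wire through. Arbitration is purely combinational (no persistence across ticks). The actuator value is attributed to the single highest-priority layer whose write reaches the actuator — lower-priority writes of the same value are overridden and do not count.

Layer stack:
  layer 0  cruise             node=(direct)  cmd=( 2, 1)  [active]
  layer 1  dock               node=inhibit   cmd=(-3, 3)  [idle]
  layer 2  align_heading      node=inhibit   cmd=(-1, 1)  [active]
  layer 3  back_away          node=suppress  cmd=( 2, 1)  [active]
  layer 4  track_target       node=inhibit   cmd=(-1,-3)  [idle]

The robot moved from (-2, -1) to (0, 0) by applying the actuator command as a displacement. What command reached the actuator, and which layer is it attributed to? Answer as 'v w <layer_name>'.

2 1 back_away

displacement = (0, 0) − (-2, -1) = (2, 1)
[0] cruise on; wire := (2, 1)
[1] dock off; pass (2, 1)
[2] align_heading on (inhibit); wire := none
[3] back_away on (suppress); wire := (2, 1)
[4] track_target off; pass (2, 1)
output (2, 1) — from layer 3 (back_away)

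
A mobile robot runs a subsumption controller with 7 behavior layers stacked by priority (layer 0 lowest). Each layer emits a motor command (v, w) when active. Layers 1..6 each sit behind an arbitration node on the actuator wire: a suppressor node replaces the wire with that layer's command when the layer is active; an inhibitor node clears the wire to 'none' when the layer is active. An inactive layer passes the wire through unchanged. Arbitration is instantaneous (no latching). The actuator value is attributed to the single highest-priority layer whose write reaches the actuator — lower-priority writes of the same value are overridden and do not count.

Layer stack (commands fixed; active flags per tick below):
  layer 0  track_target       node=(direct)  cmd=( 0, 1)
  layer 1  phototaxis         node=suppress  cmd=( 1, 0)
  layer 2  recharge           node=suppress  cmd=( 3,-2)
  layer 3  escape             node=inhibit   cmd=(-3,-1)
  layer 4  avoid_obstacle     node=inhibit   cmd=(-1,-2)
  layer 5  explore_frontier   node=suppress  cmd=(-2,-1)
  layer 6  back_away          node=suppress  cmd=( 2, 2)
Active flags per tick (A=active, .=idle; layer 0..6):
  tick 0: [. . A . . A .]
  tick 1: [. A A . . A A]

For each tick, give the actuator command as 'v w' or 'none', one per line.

-2 -1
2 2

tick 0:
  [0] track_target off; wire := none
  [1] phototaxis off; pass none
  [2] recharge on (suppress); wire := (3, -2)
  [3] escape off; pass (3, -2)
  [4] avoid_obstacle off; pass (3, -2)
  [5] explore_frontier on (suppress); wire := (-2, -1)
  [6] back_away off; pass (-2, -1)
  output (-2, -1)
tick 1:
  [0] track_target off; wire := none
  [1] phototaxis on (suppress); wire := (1, 0)
  [2] recharge on (suppress); wire := (3, -2)
  [3] escape off; pass (3, -2)
  [4] avoid_obstacle off; pass (3, -2)
  [5] explore_frontier on (suppress); wire := (-2, -1)
  [6] back_away on (suppress); wire := (2, 2)
  output (2, 2)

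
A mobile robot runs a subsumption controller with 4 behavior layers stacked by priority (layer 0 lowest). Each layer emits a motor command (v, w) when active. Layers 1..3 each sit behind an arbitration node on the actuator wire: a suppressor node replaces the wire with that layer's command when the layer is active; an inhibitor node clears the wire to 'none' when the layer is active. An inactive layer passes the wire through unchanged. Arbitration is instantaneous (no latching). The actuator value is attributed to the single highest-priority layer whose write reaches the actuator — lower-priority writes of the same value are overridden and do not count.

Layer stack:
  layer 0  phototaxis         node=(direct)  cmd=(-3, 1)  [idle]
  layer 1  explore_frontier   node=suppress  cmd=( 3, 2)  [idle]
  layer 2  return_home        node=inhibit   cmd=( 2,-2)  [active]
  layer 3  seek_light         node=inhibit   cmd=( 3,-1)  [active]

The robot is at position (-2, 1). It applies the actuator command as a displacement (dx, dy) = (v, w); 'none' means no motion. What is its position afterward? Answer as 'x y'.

[0] phototaxis off; wire := none
[1] explore_frontier off; pass none
[2] return_home on (inhibit); wire := none
[3] seek_light on (inhibit); wire := none
output none
position: (-2, 1) + none = (-2, 1)

-2 1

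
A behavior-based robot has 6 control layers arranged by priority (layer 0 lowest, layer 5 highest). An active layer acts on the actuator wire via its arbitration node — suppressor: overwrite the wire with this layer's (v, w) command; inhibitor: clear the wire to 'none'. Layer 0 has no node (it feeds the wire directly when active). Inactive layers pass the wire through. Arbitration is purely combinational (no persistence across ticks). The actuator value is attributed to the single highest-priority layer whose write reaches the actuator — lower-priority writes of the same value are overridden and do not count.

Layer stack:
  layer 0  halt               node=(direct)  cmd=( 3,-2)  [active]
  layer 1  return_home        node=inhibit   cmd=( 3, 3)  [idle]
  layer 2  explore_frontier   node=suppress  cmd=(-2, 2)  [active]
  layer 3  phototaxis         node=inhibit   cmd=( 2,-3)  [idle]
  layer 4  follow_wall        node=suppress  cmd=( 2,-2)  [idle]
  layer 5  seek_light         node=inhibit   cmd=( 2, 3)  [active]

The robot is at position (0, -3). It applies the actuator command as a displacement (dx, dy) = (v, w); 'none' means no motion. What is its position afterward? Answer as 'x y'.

0 -3

[0] halt on; wire := (3, -2)
[1] return_home off; pass (3, -2)
[2] explore_frontier on (suppress); wire := (-2, 2)
[3] phototaxis off; pass (-2, 2)
[4] follow_wall off; pass (-2, 2)
[5] seek_light on (inhibit); wire := none
output none
position: (0, -3) + none = (0, -3)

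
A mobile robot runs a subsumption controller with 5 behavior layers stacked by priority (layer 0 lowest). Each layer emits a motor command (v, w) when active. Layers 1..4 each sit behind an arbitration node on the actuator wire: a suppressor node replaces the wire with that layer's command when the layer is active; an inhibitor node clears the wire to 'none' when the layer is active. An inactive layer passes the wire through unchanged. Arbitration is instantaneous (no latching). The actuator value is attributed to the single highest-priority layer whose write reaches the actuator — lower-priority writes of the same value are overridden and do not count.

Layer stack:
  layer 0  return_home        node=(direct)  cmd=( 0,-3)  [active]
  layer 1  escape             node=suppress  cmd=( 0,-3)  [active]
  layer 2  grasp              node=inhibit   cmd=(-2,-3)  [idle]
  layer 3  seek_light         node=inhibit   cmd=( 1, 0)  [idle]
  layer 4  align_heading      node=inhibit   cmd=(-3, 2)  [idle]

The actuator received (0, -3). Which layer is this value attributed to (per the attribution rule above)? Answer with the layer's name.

L0 return_home: active, feeds wire = (0, -3)
L1 escape: active, suppressor → wire = (0, -3)
L2 grasp: idle → wire stays (0, -3)
L3 seek_light: idle → wire stays (0, -3)
L4 align_heading: idle → wire stays (0, -3)
actuator = (0, -3)
last writer: layer 1 = escape

escape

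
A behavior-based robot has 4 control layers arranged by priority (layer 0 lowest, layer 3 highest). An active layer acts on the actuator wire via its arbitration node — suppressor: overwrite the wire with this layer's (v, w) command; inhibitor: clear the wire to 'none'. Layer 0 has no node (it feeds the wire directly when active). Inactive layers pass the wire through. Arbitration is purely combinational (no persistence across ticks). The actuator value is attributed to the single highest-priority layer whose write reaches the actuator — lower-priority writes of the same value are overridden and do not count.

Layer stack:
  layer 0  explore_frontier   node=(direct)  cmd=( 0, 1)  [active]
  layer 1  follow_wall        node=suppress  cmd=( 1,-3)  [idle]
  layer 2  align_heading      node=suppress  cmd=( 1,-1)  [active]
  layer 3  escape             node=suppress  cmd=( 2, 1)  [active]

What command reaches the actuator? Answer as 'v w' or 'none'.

L0 explore_frontier: active, feeds wire = (0, 1)
L1 follow_wall: idle → wire stays (0, 1)
L2 align_heading: active, suppressor → wire = (1, -1)
L3 escape: active, suppressor → wire = (2, 1)
actuator = (2, 1)

2 1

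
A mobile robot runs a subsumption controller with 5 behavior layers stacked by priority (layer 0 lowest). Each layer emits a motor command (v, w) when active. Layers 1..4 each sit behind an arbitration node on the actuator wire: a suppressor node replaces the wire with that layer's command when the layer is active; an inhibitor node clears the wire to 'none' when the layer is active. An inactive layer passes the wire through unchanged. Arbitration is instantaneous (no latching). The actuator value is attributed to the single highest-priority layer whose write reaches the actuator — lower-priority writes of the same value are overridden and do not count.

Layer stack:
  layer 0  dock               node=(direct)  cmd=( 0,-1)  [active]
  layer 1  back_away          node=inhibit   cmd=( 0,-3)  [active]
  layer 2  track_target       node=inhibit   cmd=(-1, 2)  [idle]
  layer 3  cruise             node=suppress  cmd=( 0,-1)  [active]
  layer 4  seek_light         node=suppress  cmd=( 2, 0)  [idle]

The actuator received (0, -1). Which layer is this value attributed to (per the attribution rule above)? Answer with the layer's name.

[0] dock on; wire := (0, -1)
[1] back_away on (inhibit); wire := none
[2] track_target off; pass none
[3] cruise on (suppress); wire := (0, -1)
[4] seek_light off; pass (0, -1)
output (0, -1)
last writer: layer 3 = cruise

cruise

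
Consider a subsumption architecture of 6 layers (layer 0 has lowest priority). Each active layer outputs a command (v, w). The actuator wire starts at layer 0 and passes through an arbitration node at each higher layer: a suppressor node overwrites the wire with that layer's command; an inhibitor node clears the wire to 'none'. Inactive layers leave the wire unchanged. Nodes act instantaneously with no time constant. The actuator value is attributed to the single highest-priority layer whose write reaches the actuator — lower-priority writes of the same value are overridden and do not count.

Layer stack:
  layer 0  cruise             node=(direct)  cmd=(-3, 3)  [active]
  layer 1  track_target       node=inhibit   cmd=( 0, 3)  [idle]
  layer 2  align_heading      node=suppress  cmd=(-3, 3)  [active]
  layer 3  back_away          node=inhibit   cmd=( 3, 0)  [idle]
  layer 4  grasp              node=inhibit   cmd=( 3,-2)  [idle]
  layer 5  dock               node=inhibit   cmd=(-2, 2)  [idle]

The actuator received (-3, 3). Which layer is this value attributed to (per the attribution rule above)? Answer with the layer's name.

layer 0 (cruise) active — direct: (-3, 3)
layer 1 (track_target) idle — unchanged: (-3, 3)
layer 2 (align_heading) active — suppresses: (-3, 3)
layer 3 (back_away) idle — unchanged: (-3, 3)
layer 4 (grasp) idle — unchanged: (-3, 3)
layer 5 (dock) idle — unchanged: (-3, 3)
→ actuator (-3, 3)
last writer: layer 2 = align_heading

align_heading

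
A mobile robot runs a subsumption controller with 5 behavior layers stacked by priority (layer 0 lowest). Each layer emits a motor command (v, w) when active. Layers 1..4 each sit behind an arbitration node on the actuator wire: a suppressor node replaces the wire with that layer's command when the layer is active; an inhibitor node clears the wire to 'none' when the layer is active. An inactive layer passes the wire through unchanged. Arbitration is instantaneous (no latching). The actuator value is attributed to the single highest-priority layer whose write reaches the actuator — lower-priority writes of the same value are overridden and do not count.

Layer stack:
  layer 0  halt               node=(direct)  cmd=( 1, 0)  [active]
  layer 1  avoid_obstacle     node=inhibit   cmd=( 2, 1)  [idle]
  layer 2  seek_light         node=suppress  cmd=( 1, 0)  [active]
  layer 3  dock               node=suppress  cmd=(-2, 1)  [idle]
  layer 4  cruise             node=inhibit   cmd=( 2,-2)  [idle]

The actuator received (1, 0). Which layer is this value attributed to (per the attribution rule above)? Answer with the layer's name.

seek_light

layer 0 (halt) active — direct: (1, 0)
layer 1 (avoid_obstacle) idle — unchanged: (1, 0)
layer 2 (seek_light) active — suppresses: (1, 0)
layer 3 (dock) idle — unchanged: (1, 0)
layer 4 (cruise) idle — unchanged: (1, 0)
→ actuator (1, 0)
last writer: layer 2 = seek_light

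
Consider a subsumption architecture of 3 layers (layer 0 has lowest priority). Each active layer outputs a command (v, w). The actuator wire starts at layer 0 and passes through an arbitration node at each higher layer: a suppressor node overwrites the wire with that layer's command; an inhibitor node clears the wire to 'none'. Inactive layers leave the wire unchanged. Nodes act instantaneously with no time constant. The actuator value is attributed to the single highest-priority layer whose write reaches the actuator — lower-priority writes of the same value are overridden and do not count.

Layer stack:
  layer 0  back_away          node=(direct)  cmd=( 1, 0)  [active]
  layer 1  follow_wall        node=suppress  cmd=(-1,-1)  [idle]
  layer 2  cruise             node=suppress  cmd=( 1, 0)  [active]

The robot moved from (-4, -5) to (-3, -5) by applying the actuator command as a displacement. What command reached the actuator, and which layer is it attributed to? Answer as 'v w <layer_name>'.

1 0 cruise

displacement = (-3, -5) − (-4, -5) = (1, 0)
L0 back_away: active, feeds wire = (1, 0)
L1 follow_wall: idle → wire stays (1, 0)
L2 cruise: active, suppressor → wire = (1, 0)
actuator = (1, 0) — from layer 2 (cruise)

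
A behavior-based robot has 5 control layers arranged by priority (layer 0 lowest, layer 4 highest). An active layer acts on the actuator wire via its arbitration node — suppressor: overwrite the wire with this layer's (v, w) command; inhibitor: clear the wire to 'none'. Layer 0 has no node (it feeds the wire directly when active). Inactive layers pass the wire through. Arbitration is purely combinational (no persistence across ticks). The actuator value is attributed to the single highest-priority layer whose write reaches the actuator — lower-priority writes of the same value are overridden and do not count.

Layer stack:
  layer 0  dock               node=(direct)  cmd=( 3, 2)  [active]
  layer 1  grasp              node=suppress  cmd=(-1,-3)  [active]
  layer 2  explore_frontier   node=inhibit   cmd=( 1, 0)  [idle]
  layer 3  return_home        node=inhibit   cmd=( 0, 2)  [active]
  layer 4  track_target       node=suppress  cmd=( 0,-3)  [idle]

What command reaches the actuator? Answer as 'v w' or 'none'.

none

[0] dock on; wire := (3, 2)
[1] grasp on (suppress); wire := (-1, -3)
[2] explore_frontier off; pass (-1, -3)
[3] return_home on (inhibit); wire := none
[4] track_target off; pass none
output none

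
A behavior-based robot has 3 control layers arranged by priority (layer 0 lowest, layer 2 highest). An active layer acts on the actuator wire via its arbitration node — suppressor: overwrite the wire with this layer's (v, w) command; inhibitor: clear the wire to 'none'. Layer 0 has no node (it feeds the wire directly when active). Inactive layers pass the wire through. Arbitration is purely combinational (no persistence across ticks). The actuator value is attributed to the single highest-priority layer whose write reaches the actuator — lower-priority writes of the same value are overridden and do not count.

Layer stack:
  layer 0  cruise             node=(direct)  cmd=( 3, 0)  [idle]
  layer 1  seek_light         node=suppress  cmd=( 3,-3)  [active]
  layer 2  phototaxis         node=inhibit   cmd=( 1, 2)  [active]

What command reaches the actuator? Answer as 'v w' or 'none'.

L0 cruise: idle → wire = none
L1 seek_light: active, suppressor → wire = (3, -3)
L2 phototaxis: active, inhibitor → wire = none
actuator = none

none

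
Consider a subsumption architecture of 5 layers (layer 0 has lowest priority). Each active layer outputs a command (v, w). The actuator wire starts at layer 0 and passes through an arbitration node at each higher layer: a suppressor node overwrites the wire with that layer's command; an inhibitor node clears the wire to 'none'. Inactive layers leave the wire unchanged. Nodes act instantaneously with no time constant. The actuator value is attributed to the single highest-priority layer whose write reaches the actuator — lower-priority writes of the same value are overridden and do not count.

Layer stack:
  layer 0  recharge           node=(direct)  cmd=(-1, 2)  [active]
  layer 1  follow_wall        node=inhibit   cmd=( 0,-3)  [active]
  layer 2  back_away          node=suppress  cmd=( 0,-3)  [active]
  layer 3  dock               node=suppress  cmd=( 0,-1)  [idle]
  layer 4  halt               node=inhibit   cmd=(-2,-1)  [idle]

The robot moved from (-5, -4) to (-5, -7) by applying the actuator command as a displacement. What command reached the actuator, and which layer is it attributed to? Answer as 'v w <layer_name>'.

0 -3 back_away

displacement = (-5, -7) − (-5, -4) = (0, -3)
[0] recharge on; wire := (-1, 2)
[1] follow_wall on (inhibit); wire := none
[2] back_away on (suppress); wire := (0, -3)
[3] dock off; pass (0, -3)
[4] halt off; pass (0, -3)
output (0, -3) — from layer 2 (back_away)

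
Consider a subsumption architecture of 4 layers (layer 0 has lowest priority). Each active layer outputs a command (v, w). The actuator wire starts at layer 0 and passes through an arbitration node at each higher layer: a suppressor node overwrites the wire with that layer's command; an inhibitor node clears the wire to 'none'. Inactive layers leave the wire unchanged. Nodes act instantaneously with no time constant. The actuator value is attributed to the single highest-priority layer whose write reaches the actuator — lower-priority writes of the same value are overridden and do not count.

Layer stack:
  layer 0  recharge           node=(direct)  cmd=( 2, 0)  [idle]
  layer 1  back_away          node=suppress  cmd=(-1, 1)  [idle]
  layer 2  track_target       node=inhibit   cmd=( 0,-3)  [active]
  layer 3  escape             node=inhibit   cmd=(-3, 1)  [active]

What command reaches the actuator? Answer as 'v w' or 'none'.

none

L0 recharge: idle → wire = none
L1 back_away: idle → wire stays none
L2 track_target: active, inhibitor → wire = none
L3 escape: active, inhibitor → wire = none
actuator = none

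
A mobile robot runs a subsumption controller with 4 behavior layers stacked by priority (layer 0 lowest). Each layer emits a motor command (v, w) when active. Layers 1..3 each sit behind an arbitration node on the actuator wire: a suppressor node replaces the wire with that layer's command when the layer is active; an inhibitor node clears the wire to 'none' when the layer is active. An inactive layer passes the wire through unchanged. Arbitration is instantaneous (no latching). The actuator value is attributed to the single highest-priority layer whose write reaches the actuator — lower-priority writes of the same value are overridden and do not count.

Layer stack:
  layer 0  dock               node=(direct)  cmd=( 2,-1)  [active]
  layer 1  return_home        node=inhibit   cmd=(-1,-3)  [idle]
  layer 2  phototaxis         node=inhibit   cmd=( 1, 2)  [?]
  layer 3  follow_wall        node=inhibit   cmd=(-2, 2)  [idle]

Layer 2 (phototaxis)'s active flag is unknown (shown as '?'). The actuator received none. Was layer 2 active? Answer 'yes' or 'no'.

If layer 2 is active=yes:
  actuator would be none
If layer 2 is active=no:
  actuator would be (2, -1)
Observed none, so layer 2 was active.

yes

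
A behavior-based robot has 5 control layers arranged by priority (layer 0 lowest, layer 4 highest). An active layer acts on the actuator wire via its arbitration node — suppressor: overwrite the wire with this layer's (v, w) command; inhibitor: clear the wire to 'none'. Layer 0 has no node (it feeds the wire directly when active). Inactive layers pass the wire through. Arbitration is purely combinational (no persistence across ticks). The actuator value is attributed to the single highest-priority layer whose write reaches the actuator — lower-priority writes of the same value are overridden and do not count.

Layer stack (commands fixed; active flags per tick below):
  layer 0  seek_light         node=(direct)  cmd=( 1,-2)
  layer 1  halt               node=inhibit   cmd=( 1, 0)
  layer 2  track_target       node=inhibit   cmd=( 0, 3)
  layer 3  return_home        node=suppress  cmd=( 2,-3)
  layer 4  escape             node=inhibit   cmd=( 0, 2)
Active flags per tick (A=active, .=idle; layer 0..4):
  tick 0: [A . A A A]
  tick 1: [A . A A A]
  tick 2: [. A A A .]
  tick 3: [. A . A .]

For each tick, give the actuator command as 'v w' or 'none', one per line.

tick 0:
  [0] seek_light on; wire := (1, -2)
  [1] halt off; pass (1, -2)
  [2] track_target on (inhibit); wire := none
  [3] return_home on (suppress); wire := (2, -3)
  [4] escape on (inhibit); wire := none
  output none
tick 1:
  [0] seek_light on; wire := (1, -2)
  [1] halt off; pass (1, -2)
  [2] track_target on (inhibit); wire := none
  [3] return_home on (suppress); wire := (2, -3)
  [4] escape on (inhibit); wire := none
  output none
tick 2:
  [0] seek_light off; wire := none
  [1] halt on (inhibit); wire := none
  [2] track_target on (inhibit); wire := none
  [3] return_home on (suppress); wire := (2, -3)
  [4] escape off; pass (2, -3)
  output (2, -3)
tick 3:
  [0] seek_light off; wire := none
  [1] halt on (inhibit); wire := none
  [2] track_target off; pass none
  [3] return_home on (suppress); wire := (2, -3)
  [4] escape off; pass (2, -3)
  output (2, -3)

none
none
2 -3
2 -3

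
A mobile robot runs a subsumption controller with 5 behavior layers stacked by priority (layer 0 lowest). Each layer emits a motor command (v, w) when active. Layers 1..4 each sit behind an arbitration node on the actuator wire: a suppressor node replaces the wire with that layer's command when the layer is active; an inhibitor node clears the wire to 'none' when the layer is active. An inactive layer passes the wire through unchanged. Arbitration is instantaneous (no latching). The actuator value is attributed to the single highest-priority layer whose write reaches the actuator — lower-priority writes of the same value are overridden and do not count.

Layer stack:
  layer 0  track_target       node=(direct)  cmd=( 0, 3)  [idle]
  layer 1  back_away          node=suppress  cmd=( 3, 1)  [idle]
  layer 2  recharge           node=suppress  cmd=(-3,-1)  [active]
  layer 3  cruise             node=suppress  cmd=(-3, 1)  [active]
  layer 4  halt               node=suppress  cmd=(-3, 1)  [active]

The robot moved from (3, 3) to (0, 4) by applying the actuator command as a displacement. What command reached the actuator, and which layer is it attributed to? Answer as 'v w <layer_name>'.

-3 1 halt

displacement = (0, 4) − (3, 3) = (-3, 1)
[0] track_target off; wire := none
[1] back_away off; pass none
[2] recharge on (suppress); wire := (-3, -1)
[3] cruise on (suppress); wire := (-3, 1)
[4] halt on (suppress); wire := (-3, 1)
output (-3, 1) — from layer 4 (halt)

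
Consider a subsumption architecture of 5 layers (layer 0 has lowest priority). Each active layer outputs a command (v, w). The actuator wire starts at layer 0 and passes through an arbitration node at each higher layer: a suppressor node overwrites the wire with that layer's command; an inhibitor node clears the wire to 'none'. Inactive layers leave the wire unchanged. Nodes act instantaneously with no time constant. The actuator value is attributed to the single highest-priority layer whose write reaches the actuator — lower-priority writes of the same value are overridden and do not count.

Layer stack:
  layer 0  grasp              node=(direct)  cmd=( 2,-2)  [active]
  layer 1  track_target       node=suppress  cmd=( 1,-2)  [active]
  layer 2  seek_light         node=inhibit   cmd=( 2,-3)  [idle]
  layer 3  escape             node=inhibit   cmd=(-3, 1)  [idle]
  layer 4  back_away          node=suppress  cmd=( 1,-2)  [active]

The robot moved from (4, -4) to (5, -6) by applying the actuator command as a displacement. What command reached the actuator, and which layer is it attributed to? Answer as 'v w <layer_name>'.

1 -2 back_away

displacement = (5, -6) − (4, -4) = (1, -2)
layer 0 (grasp) active — direct: (2, -2)
layer 1 (track_target) active — suppresses: (1, -2)
layer 2 (seek_light) idle — unchanged: (1, -2)
layer 3 (escape) idle — unchanged: (1, -2)
layer 4 (back_away) active — suppresses: (1, -2)
→ actuator (1, -2) — from layer 4 (back_away)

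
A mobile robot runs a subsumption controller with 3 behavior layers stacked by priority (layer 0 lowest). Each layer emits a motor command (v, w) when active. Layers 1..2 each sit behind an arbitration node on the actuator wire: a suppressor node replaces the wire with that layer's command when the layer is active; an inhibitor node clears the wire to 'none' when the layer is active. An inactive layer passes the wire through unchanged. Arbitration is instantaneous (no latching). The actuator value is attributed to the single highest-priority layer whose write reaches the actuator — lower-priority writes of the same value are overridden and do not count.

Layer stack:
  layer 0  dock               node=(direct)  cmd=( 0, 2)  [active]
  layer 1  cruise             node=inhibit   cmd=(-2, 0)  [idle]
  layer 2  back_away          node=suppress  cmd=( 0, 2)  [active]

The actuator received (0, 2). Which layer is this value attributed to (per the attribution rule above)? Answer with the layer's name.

back_away

L0 dock: active, feeds wire = (0, 2)
L1 cruise: idle → wire stays (0, 2)
L2 back_away: active, suppressor → wire = (0, 2)
actuator = (0, 2)
last writer: layer 2 = back_away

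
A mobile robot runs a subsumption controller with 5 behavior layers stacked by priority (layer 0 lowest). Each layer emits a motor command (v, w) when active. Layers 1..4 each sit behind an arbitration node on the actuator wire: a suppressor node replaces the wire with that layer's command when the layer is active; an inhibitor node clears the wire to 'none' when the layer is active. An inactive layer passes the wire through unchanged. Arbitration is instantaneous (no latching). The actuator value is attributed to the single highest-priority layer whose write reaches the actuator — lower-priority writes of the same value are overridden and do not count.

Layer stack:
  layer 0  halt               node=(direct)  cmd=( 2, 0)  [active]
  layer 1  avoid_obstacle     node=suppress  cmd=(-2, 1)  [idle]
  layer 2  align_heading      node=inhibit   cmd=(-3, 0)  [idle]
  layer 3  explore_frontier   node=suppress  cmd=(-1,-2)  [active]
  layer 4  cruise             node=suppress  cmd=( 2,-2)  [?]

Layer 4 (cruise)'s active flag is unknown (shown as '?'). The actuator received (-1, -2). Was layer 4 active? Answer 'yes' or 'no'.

If layer 4 is active=yes:
  actuator would be (2, -2)
If layer 4 is active=no:
  actuator would be (-1, -2)
Observed (-1, -2), so layer 4 was idle.

no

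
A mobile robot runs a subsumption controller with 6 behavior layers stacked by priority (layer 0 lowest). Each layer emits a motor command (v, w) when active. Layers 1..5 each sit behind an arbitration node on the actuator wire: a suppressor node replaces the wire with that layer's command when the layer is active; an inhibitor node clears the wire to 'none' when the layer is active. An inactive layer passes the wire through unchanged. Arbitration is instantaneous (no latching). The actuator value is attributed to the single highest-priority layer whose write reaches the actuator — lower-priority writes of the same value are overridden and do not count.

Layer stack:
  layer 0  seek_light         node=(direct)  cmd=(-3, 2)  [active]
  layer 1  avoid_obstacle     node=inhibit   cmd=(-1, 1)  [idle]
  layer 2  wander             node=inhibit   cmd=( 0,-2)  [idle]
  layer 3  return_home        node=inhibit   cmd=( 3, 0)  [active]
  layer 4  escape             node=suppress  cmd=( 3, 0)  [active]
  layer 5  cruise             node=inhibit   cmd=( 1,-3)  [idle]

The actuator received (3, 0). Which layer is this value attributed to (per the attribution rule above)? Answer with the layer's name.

escape

L0 seek_light: active, feeds wire = (-3, 2)
L1 avoid_obstacle: idle → wire stays (-3, 2)
L2 wander: idle → wire stays (-3, 2)
L3 return_home: active, inhibitor → wire = none
L4 escape: active, suppressor → wire = (3, 0)
L5 cruise: idle → wire stays (3, 0)
actuator = (3, 0)
last writer: layer 4 = escape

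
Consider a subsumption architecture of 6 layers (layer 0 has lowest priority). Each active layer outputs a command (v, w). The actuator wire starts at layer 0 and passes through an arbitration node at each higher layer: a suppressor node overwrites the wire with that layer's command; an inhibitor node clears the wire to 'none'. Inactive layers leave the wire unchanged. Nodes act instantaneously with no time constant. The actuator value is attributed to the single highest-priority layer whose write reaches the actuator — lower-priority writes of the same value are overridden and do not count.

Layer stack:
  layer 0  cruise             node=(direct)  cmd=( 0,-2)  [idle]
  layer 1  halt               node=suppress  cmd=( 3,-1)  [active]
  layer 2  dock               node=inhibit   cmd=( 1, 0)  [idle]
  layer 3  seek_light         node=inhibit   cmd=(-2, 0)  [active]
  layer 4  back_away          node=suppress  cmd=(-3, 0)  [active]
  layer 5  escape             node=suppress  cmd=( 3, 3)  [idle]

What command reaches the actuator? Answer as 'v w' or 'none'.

[0] cruise off; wire := none
[1] halt on (suppress); wire := (3, -1)
[2] dock off; pass (3, -1)
[3] seek_light on (inhibit); wire := none
[4] back_away on (suppress); wire := (-3, 0)
[5] escape off; pass (-3, 0)
output (-3, 0)

-3 0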